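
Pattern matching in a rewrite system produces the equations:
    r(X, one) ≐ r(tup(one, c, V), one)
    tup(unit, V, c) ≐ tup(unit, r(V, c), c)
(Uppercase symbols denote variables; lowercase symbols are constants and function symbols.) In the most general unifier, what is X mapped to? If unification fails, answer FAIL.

Decompose r/2: X ≐ tup(one, c, V),  one ≐ one.
Bind X := tup(one, c, V); no other remaining equation mentions X.
Delete trivial equation one ≐ one.
Decompose tup/3: unit ≐ unit,  V ≐ r(V, c),  c ≐ c.
Delete trivial equation unit ≐ unit.
Occurs check fails: V occurs in r(V, c); the equation V ≐ r(V, c) has no finite solution.

FAIL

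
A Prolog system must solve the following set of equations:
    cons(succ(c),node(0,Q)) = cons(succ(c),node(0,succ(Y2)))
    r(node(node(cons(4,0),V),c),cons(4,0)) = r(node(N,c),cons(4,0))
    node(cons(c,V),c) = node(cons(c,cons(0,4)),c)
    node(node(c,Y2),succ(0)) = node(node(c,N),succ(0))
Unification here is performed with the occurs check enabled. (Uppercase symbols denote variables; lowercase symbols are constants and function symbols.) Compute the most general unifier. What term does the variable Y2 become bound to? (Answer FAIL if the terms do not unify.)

Decompose cons/2: succ(c) = succ(c),  node(0,Q) = node(0,succ(Y2)).
Delete trivial equation succ(c) = succ(c).
Decompose node/2: 0 = 0,  Q = succ(Y2).
Delete trivial equation 0 = 0.
Bind Q := succ(Y2); no other remaining equation mentions Q.
Decompose r/2: node(node(cons(4,0),V),c) = node(N,c),  cons(4,0) = cons(4,0).
Decompose node/2: node(cons(4,0),V) = N,  c = c.
Bind N := node(cons(4,0),V); substituting into the one remaining equation that mentions N gives: node(node(c,Y2),succ(0)) = node(node(c,node(cons(4,0),V)),succ(0)).
Delete trivial equation c = c.
Delete trivial equation cons(4,0) = cons(4,0).
Decompose node/2: cons(c,V) = cons(c,cons(0,4)),  c = c.
Decompose cons/2: c = c,  V = cons(0,4).
Delete trivial equation c = c.
Bind V := cons(0,4); substituting into the one remaining equation that mentions V gives: node(node(c,Y2),succ(0)) = node(node(c,node(cons(4,0),cons(0,4))),succ(0)). Substituting into the earlier binding gives N := node(cons(4,0),cons(0,4)).
Delete trivial equation c = c.
Decompose node/2: node(c,Y2) = node(c,node(cons(4,0),cons(0,4))),  succ(0) = succ(0).
Decompose node/2: c = c,  Y2 = node(cons(4,0),cons(0,4)).
Delete trivial equation c = c.
Bind Y2 := node(cons(4,0),cons(0,4)); no other remaining equation mentions Y2. Substituting into the earlier binding gives Q := succ(node(cons(4,0),cons(0,4))).
Delete trivial equation succ(0) = succ(0).
MGU = { Q ↦ succ(node(cons(4,0),cons(0,4))), N ↦ node(cons(4,0),cons(0,4)), V ↦ cons(0,4), Y2 ↦ node(cons(4,0),cons(0,4)) }, so Y2 ↦ node(cons(4,0),cons(0,4)).

node(cons(4,0),cons(0,4))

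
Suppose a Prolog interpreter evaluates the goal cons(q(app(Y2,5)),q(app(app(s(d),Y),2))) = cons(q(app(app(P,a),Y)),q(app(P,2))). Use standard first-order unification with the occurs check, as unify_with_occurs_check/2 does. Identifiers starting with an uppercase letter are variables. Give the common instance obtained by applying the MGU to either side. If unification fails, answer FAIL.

Decompose cons/2: q(app(Y2,5)) = q(app(app(P,a),Y)),  q(app(app(s(d),Y),2)) = q(app(P,2)).
Decompose q/1: app(Y2,5) = app(app(P,a),Y).
Decompose app/2: Y2 = app(P,a),  5 = Y.
Bind Y2 := app(P,a); no other remaining equation mentions Y2.
Bind Y := 5; substituting into the remaining equation gives: q(app(app(s(d),5),2)) = q(app(P,2)).
Decompose q/1: app(app(s(d),5),2) = app(P,2).
Decompose app/2: app(s(d),5) = P,  2 = 2.
Bind P := app(s(d),5); no other remaining equation mentions P. Substituting into the earlier binding gives Y2 := app(app(s(d),5),a).
Delete trivial equation 2 = 2.
Applying the MGU to either side gives cons(q(app(app(app(s(d),5),a),5)),q(app(app(s(d),5),2))).

cons(q(app(app(app(s(d),5),a),5)),q(app(app(s(d),5),2)))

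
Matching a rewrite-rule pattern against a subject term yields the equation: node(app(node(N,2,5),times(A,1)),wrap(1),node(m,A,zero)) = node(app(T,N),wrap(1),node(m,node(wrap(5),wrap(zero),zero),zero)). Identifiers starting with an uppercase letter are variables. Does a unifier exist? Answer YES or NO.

YES

Decompose node/3: app(node(N,2,5),times(A,1)) = app(T,N),  wrap(1) = wrap(1),  node(m,A,zero) = node(m,node(wrap(5),wrap(zero),zero),zero).
Decompose app/2: node(N,2,5) = T,  times(A,1) = N.
Bind T := node(N,2,5); no other remaining equation mentions T.
Bind N := times(A,1); no other remaining equation mentions N. Substituting into the earlier binding gives T := node(times(A,1),2,5).
Delete trivial equation wrap(1) = wrap(1).
Decompose node/3: m = m,  A = node(wrap(5),wrap(zero),zero),  zero = zero.
Delete trivial equation m = m.
Bind A := node(wrap(5),wrap(zero),zero); no other remaining equation mentions A. Substituting into the earlier bindings gives T := node(times(node(wrap(5),wrap(zero),zero),1),2,5), N := times(node(wrap(5),wrap(zero),zero),1).
Delete trivial equation zero = zero.
No equations remain and no clash or occurs-check failure arose, so a unifier exists.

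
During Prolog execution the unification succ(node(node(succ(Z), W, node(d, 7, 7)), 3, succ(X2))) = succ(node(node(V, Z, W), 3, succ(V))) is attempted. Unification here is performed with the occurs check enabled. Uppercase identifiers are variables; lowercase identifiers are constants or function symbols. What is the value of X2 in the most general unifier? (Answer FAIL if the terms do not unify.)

succ(node(d, 7, 7))

Decompose succ/1: node(node(succ(Z), W, node(d, 7, 7)), 3, succ(X2)) = node(node(V, Z, W), 3, succ(V)).
Decompose node/3: node(succ(Z), W, node(d, 7, 7)) = node(V, Z, W),  3 = 3,  succ(X2) = succ(V).
Decompose node/3: succ(Z) = V,  W = Z,  node(d, 7, 7) = W.
Bind V := succ(Z); substituting into the one remaining equation that mentions V gives: succ(X2) = succ(succ(Z)).
Bind W := Z; substituting into the one remaining equation that mentions W gives: node(d, 7, 7) = Z.
Bind Z := node(d, 7, 7); substituting into the one remaining equation that mentions Z gives: succ(X2) = succ(succ(node(d, 7, 7))). Substituting into the earlier bindings gives V := succ(node(d, 7, 7)), W := node(d, 7, 7).
Delete trivial equation 3 = 3.
Decompose succ/1: X2 = succ(node(d, 7, 7)).
Bind X2 := succ(node(d, 7, 7)).
MGU = { V ↦ succ(node(d, 7, 7)), W ↦ node(d, 7, 7), Z ↦ node(d, 7, 7), X2 ↦ succ(node(d, 7, 7)) }, so X2 ↦ succ(node(d, 7, 7)).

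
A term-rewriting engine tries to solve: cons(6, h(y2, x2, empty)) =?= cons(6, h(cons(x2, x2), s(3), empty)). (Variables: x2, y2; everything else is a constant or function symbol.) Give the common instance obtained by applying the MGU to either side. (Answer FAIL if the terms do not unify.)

cons(6, h(cons(s(3), s(3)), s(3), empty))

Decompose cons/2: 6 =?= 6,  h(y2, x2, empty) =?= h(cons(x2, x2), s(3), empty).
Delete trivial equation 6 =?= 6.
Decompose h/3: y2 =?= cons(x2, x2),  x2 =?= s(3),  empty =?= empty.
Bind y2 := cons(x2, x2); no other remaining equation mentions y2.
Bind x2 := s(3); no other remaining equation mentions x2. Substituting into the earlier binding gives y2 := cons(s(3), s(3)).
Delete trivial equation empty =?= empty.
Applying the MGU to either side gives cons(6, h(cons(s(3), s(3)), s(3), empty)).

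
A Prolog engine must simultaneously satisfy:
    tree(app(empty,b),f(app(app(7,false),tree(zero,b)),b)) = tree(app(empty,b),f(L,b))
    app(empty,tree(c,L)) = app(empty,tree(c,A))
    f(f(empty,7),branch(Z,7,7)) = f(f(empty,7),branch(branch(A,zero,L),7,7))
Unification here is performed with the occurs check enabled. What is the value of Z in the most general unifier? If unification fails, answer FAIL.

Decompose tree/2: app(empty,b) = app(empty,b),  f(app(app(7,false),tree(zero,b)),b) = f(L,b).
Delete trivial equation app(empty,b) = app(empty,b).
Decompose f/2: app(app(7,false),tree(zero,b)) = L,  b = b.
Bind L := app(app(7,false),tree(zero,b)); substituting into the 2 remaining equations that mention L gives: app(empty,tree(c,app(app(7,false),tree(zero,b)))) = app(empty,tree(c,A)),  f(f(empty,7),branch(Z,7,7)) = f(f(empty,7),branch(branch(A,zero,app(app(7,false),tree(zero,b))),7,7)).
Delete trivial equation b = b.
Decompose app/2: empty = empty,  tree(c,app(app(7,false),tree(zero,b))) = tree(c,A).
Delete trivial equation empty = empty.
Decompose tree/2: c = c,  app(app(7,false),tree(zero,b)) = A.
Delete trivial equation c = c.
Bind A := app(app(7,false),tree(zero,b)); substituting into the remaining equation gives: f(f(empty,7),branch(Z,7,7)) = f(f(empty,7),branch(branch(app(app(7,false),tree(zero,b)),zero,app(app(7,false),tree(zero,b))),7,7)).
Decompose f/2: f(empty,7) = f(empty,7),  branch(Z,7,7) = branch(branch(app(app(7,false),tree(zero,b)),zero,app(app(7,false),tree(zero,b))),7,7).
Delete trivial equation f(empty,7) = f(empty,7).
Decompose branch/3: Z = branch(app(app(7,false),tree(zero,b)),zero,app(app(7,false),tree(zero,b))),  7 = 7,  7 = 7.
Bind Z := branch(app(app(7,false),tree(zero,b)),zero,app(app(7,false),tree(zero,b))); no other remaining equation mentions Z.
Delete trivial equation 7 = 7.
Delete trivial equation 7 = 7.
MGU = { L = app(app(7,false),tree(zero,b)), A = app(app(7,false),tree(zero,b)), Z = branch(app(app(7,false),tree(zero,b)),zero,app(app(7,false),tree(zero,b))) }, so Z = branch(app(app(7,false),tree(zero,b)),zero,app(app(7,false),tree(zero,b))).

branch(app(app(7,false),tree(zero,b)),zero,app(app(7,false),tree(zero,b)))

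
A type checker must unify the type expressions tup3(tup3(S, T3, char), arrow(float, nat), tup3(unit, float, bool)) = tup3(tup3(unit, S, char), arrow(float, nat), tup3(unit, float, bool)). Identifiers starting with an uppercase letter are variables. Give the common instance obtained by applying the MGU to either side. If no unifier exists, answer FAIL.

tup3(tup3(unit, unit, char), arrow(float, nat), tup3(unit, float, bool))

Decompose tup3/3: tup3(S, T3, char) = tup3(unit, S, char),  arrow(float, nat) = arrow(float, nat),  tup3(unit, float, bool) = tup3(unit, float, bool).
Decompose tup3/3: S = unit,  T3 = S,  char = char.
Bind S := unit; substituting into the one remaining equation that mentions S gives: T3 = unit.
Bind T3 := unit; no other remaining equation mentions T3.
Delete trivial equation char = char.
Delete trivial equation arrow(float, nat) = arrow(float, nat).
Delete trivial equation tup3(unit, float, bool) = tup3(unit, float, bool).
Applying the MGU to either side gives tup3(tup3(unit, unit, char), arrow(float, nat), tup3(unit, float, bool)).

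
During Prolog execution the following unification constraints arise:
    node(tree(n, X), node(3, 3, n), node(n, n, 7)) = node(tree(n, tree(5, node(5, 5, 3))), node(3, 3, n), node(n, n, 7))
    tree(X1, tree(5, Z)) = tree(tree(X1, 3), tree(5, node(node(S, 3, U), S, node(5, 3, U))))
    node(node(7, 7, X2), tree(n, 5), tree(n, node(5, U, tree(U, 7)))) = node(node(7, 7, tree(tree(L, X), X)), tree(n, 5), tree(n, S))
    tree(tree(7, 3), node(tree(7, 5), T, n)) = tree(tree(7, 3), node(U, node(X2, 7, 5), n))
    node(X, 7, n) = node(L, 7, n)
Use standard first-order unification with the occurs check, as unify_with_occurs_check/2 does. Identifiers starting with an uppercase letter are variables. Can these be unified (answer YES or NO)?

Decompose node/3: tree(n, X) = tree(n, tree(5, node(5, 5, 3))),  node(3, 3, n) = node(3, 3, n),  node(n, n, 7) = node(n, n, 7).
Decompose tree/2: n = n,  X = tree(5, node(5, 5, 3)).
Delete trivial equation n = n.
Bind X := tree(5, node(5, 5, 3)); substituting into the 2 remaining equations that mention X gives: node(node(7, 7, X2), tree(n, 5), tree(n, node(5, U, tree(U, 7)))) = node(node(7, 7, tree(tree(L, tree(5, node(5, 5, 3))), tree(5, node(5, 5, 3)))), tree(n, 5), tree(n, S)),  node(tree(5, node(5, 5, 3)), 7, n) = node(L, 7, n).
Delete trivial equation node(3, 3, n) = node(3, 3, n).
Delete trivial equation node(n, n, 7) = node(n, n, 7).
Decompose tree/2: X1 = tree(X1, 3),  tree(5, Z) = tree(5, node(node(S, 3, U), S, node(5, 3, U))).
Occurs check fails: X1 occurs in tree(X1, 3); the equation X1 = tree(X1, 3) has no finite solution.

NO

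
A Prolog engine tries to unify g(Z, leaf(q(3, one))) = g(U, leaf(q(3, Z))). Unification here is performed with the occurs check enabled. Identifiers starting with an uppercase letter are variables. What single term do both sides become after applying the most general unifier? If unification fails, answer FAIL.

g(one, leaf(q(3, one)))

Decompose g/2: Z = U,  leaf(q(3, one)) = leaf(q(3, Z)).
Bind Z := U; substituting into the remaining equation gives: leaf(q(3, one)) = leaf(q(3, U)).
Decompose leaf/1: q(3, one) = q(3, U).
Decompose q/2: 3 = 3,  one = U.
Delete trivial equation 3 = 3.
Bind U := one. Substituting into the earlier binding gives Z := one.
Applying the MGU to either side gives g(one, leaf(q(3, one))).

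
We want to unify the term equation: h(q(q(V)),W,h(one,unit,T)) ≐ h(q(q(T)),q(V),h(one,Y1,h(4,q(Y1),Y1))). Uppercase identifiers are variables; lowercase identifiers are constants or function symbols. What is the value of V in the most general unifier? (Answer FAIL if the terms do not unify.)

h(4,q(unit),unit)

Decompose h/3: q(q(V)) ≐ q(q(T)),  W ≐ q(V),  h(one,unit,T) ≐ h(one,Y1,h(4,q(Y1),Y1)).
Decompose q/1: q(V) ≐ q(T).
Decompose q/1: V ≐ T.
Bind V := T; substituting into the one remaining equation that mentions V gives: W ≐ q(T).
Bind W := q(T); no other remaining equation mentions W.
Decompose h/3: one ≐ one,  unit ≐ Y1,  T ≐ h(4,q(Y1),Y1).
Delete trivial equation one ≐ one.
Bind Y1 := unit; substituting into the remaining equation gives: T ≐ h(4,q(unit),unit).
Bind T := h(4,q(unit),unit). Substituting into the earlier bindings gives V := h(4,q(unit),unit), W := q(h(4,q(unit),unit)).
MGU = { V -> h(4,q(unit),unit), W -> q(h(4,q(unit),unit)), Y1 -> unit, T -> h(4,q(unit),unit) }, so V -> h(4,q(unit),unit).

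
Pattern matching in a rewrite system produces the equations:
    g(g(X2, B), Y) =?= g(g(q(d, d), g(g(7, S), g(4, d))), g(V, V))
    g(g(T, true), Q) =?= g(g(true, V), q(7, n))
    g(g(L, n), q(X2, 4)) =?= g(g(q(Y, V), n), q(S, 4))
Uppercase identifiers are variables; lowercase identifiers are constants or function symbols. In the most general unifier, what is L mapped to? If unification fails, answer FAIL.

Decompose g/2: g(X2, B) =?= g(q(d, d), g(g(7, S), g(4, d))),  Y =?= g(V, V).
Decompose g/2: X2 =?= q(d, d),  B =?= g(g(7, S), g(4, d)).
Bind X2 := q(d, d); substituting into the one remaining equation that mentions X2 gives: g(g(L, n), q(q(d, d), 4)) =?= g(g(q(Y, V), n), q(S, 4)).
Bind B := g(g(7, S), g(4, d)); no other remaining equation mentions B.
Bind Y := g(V, V); substituting into the one remaining equation that mentions Y gives: g(g(L, n), q(q(d, d), 4)) =?= g(g(q(g(V, V), V), n), q(S, 4)).
Decompose g/2: g(T, true) =?= g(true, V),  Q =?= q(7, n).
Decompose g/2: T =?= true,  true =?= V.
Bind T := true; no other remaining equation mentions T.
Bind V := true; substituting into the one remaining equation that mentions V gives: g(g(L, n), q(q(d, d), 4)) =?= g(g(q(g(true, true), true), n), q(S, 4)). Substituting into the earlier binding gives Y := g(true, true).
Bind Q := q(7, n); no other remaining equation mentions Q.
Decompose g/2: g(L, n) =?= g(q(g(true, true), true), n),  q(q(d, d), 4) =?= q(S, 4).
Decompose g/2: L =?= q(g(true, true), true),  n =?= n.
Bind L := q(g(true, true), true); no other remaining equation mentions L.
Delete trivial equation n =?= n.
Decompose q/2: q(d, d) =?= S,  4 =?= 4.
Bind S := q(d, d); no other remaining equation mentions S. Substituting into the earlier binding gives B := g(g(7, q(d, d)), g(4, d)).
Delete trivial equation 4 =?= 4.
MGU = { X2 -> q(d, d), B -> g(g(7, q(d, d)), g(4, d)), Y -> g(true, true), T -> true, V -> true, Q -> q(7, n), L -> q(g(true, true), true), S -> q(d, d) }, so L -> q(g(true, true), true).

q(g(true, true), true)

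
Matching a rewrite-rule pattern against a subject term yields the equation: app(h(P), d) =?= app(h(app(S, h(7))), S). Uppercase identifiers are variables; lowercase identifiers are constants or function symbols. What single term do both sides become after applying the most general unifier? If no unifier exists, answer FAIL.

Decompose app/2: h(P) =?= h(app(S, h(7))),  d =?= S.
Decompose h/1: P =?= app(S, h(7)).
Bind P := app(S, h(7)); no other remaining equation mentions P.
Bind S := d. Substituting into the earlier binding gives P := app(d, h(7)).
Applying the MGU to either side gives app(h(app(d, h(7))), d).

app(h(app(d, h(7))), d)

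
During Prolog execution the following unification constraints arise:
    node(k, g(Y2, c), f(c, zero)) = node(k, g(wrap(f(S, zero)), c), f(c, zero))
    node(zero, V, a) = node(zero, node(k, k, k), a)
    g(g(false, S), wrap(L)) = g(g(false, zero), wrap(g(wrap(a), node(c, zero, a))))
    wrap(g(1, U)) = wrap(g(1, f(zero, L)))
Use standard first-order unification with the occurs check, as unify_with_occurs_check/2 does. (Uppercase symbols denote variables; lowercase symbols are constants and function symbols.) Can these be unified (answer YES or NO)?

YES

Decompose node/3: k = k,  g(Y2, c) = g(wrap(f(S, zero)), c),  f(c, zero) = f(c, zero).
Delete trivial equation k = k.
Decompose g/2: Y2 = wrap(f(S, zero)),  c = c.
Bind Y2 := wrap(f(S, zero)); no other remaining equation mentions Y2.
Delete trivial equation c = c.
Delete trivial equation f(c, zero) = f(c, zero).
Decompose node/3: zero = zero,  V = node(k, k, k),  a = a.
Delete trivial equation zero = zero.
Bind V := node(k, k, k); no other remaining equation mentions V.
Delete trivial equation a = a.
Decompose g/2: g(false, S) = g(false, zero),  wrap(L) = wrap(g(wrap(a), node(c, zero, a))).
Decompose g/2: false = false,  S = zero.
Delete trivial equation false = false.
Bind S := zero; no other remaining equation mentions S. Substituting into the earlier binding gives Y2 := wrap(f(zero, zero)).
Decompose wrap/1: L = g(wrap(a), node(c, zero, a)).
Bind L := g(wrap(a), node(c, zero, a)); substituting into the remaining equation gives: wrap(g(1, U)) = wrap(g(1, f(zero, g(wrap(a), node(c, zero, a))))).
Decompose wrap/1: g(1, U) = g(1, f(zero, g(wrap(a), node(c, zero, a)))).
Decompose g/2: 1 = 1,  U = f(zero, g(wrap(a), node(c, zero, a))).
Delete trivial equation 1 = 1.
Bind U := f(zero, g(wrap(a), node(c, zero, a))).
No equations remain and no clash or occurs-check failure arose, so a unifier exists.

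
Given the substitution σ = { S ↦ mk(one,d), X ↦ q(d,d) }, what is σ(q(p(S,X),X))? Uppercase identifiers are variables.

Replace each occurrence of S with mk(one,d).
Replace each occurrence of X with q(d,d).
Result: q(p(mk(one,d),q(d,d)),q(d,d)).

q(p(mk(one,d),q(d,d)),q(d,d))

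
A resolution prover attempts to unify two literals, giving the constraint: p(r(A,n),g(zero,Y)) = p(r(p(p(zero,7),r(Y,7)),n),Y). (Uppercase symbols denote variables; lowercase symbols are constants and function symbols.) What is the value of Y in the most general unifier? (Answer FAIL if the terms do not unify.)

FAIL

Decompose p/2: r(A,n) = r(p(p(zero,7),r(Y,7)),n),  g(zero,Y) = Y.
Decompose r/2: A = p(p(zero,7),r(Y,7)),  n = n.
Bind A := p(p(zero,7),r(Y,7)); no other remaining equation mentions A.
Delete trivial equation n = n.
Occurs check fails: Y occurs in g(zero,Y); the equation Y = g(zero,Y) has no finite solution.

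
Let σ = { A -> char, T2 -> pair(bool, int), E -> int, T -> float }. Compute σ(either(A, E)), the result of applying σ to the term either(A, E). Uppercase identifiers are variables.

either(char, int)

Replace each occurrence of A with char.
Replace each occurrence of E with int.
Result: either(char, int).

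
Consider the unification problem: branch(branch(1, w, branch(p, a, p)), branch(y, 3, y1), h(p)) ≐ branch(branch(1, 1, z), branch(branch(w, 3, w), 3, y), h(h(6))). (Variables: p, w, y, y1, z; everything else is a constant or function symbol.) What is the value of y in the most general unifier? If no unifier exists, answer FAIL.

branch(1, 3, 1)

Decompose branch/3: branch(1, w, branch(p, a, p)) ≐ branch(1, 1, z),  branch(y, 3, y1) ≐ branch(branch(w, 3, w), 3, y),  h(p) ≐ h(h(6)).
Decompose branch/3: 1 ≐ 1,  w ≐ 1,  branch(p, a, p) ≐ z.
Delete trivial equation 1 ≐ 1.
Bind w := 1; substituting into the one remaining equation that mentions w gives: branch(y, 3, y1) ≐ branch(branch(1, 3, 1), 3, y).
Bind z := branch(p, a, p); no other remaining equation mentions z.
Decompose branch/3: y ≐ branch(1, 3, 1),  3 ≐ 3,  y1 ≐ y.
Bind y := branch(1, 3, 1); substituting into the one remaining equation that mentions y gives: y1 ≐ branch(1, 3, 1).
Delete trivial equation 3 ≐ 3.
Bind y1 := branch(1, 3, 1); no other remaining equation mentions y1.
Decompose h/1: p ≐ h(6).
Bind p := h(6). Substituting into the earlier binding gives z := branch(h(6), a, h(6)).
MGU = { w := 1, z := branch(h(6), a, h(6)), y := branch(1, 3, 1), y1 := branch(1, 3, 1), p := h(6) }, so y := branch(1, 3, 1).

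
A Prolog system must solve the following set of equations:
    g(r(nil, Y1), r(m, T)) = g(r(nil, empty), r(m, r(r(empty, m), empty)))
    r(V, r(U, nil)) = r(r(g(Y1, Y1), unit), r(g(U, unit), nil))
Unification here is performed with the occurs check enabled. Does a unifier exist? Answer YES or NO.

NO

Decompose g/2: r(nil, Y1) = r(nil, empty),  r(m, T) = r(m, r(r(empty, m), empty)).
Decompose r/2: nil = nil,  Y1 = empty.
Delete trivial equation nil = nil.
Bind Y1 := empty; substituting into the one remaining equation that mentions Y1 gives: r(V, r(U, nil)) = r(r(g(empty, empty), unit), r(g(U, unit), nil)).
Decompose r/2: m = m,  T = r(r(empty, m), empty).
Delete trivial equation m = m.
Bind T := r(r(empty, m), empty); no other remaining equation mentions T.
Decompose r/2: V = r(g(empty, empty), unit),  r(U, nil) = r(g(U, unit), nil).
Bind V := r(g(empty, empty), unit); no other remaining equation mentions V.
Decompose r/2: U = g(U, unit),  nil = nil.
Occurs check fails: U occurs in g(U, unit); the equation U = g(U, unit) has no finite solution.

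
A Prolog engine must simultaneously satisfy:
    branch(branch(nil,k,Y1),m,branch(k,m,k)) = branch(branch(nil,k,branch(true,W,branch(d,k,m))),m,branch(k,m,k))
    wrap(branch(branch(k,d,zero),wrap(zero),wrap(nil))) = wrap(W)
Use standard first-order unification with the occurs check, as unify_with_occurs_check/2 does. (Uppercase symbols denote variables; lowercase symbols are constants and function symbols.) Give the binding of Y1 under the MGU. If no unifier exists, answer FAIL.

branch(true,branch(branch(k,d,zero),wrap(zero),wrap(nil)),branch(d,k,m))

Decompose branch/3: branch(nil,k,Y1) = branch(nil,k,branch(true,W,branch(d,k,m))),  m = m,  branch(k,m,k) = branch(k,m,k).
Decompose branch/3: nil = nil,  k = k,  Y1 = branch(true,W,branch(d,k,m)).
Delete trivial equation nil = nil.
Delete trivial equation k = k.
Bind Y1 := branch(true,W,branch(d,k,m)); no other remaining equation mentions Y1.
Delete trivial equation m = m.
Delete trivial equation branch(k,m,k) = branch(k,m,k).
Decompose wrap/1: branch(branch(k,d,zero),wrap(zero),wrap(nil)) = W.
Bind W := branch(branch(k,d,zero),wrap(zero),wrap(nil)). Substituting into the earlier binding gives Y1 := branch(true,branch(branch(k,d,zero),wrap(zero),wrap(nil)),branch(d,k,m)).
MGU = { Y1 -> branch(true,branch(branch(k,d,zero),wrap(zero),wrap(nil)),branch(d,k,m)), W -> branch(branch(k,d,zero),wrap(zero),wrap(nil)) }, so Y1 -> branch(true,branch(branch(k,d,zero),wrap(zero),wrap(nil)),branch(d,k,m)).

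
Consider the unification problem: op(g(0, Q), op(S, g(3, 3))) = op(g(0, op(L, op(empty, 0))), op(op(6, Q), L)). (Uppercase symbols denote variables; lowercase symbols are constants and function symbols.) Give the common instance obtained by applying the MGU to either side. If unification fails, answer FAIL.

op(g(0, op(g(3, 3), op(empty, 0))), op(op(6, op(g(3, 3), op(empty, 0))), g(3, 3)))

Decompose op/2: g(0, Q) = g(0, op(L, op(empty, 0))),  op(S, g(3, 3)) = op(op(6, Q), L).
Decompose g/2: 0 = 0,  Q = op(L, op(empty, 0)).
Delete trivial equation 0 = 0.
Bind Q := op(L, op(empty, 0)); substituting into the remaining equation gives: op(S, g(3, 3)) = op(op(6, op(L, op(empty, 0))), L).
Decompose op/2: S = op(6, op(L, op(empty, 0))),  g(3, 3) = L.
Bind S := op(6, op(L, op(empty, 0))); no other remaining equation mentions S.
Bind L := g(3, 3). Substituting into the earlier bindings gives Q := op(g(3, 3), op(empty, 0)), S := op(6, op(g(3, 3), op(empty, 0))).
Applying the MGU to either side gives op(g(0, op(g(3, 3), op(empty, 0))), op(op(6, op(g(3, 3), op(empty, 0))), g(3, 3))).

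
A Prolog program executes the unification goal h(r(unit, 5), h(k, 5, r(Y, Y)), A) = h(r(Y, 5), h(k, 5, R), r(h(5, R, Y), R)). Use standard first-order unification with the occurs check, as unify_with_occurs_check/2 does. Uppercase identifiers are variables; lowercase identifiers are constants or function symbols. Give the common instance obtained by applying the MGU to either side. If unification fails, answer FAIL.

Decompose h/3: r(unit, 5) = r(Y, 5),  h(k, 5, r(Y, Y)) = h(k, 5, R),  A = r(h(5, R, Y), R).
Decompose r/2: unit = Y,  5 = 5.
Bind Y := unit; substituting into the 2 remaining equations that mention Y gives: h(k, 5, r(unit, unit)) = h(k, 5, R),  A = r(h(5, R, unit), R).
Delete trivial equation 5 = 5.
Decompose h/3: k = k,  5 = 5,  r(unit, unit) = R.
Delete trivial equation k = k.
Delete trivial equation 5 = 5.
Bind R := r(unit, unit); substituting into the remaining equation gives: A = r(h(5, r(unit, unit), unit), r(unit, unit)).
Bind A := r(h(5, r(unit, unit), unit), r(unit, unit)).
Applying the MGU to either side gives h(r(unit, 5), h(k, 5, r(unit, unit)), r(h(5, r(unit, unit), unit), r(unit, unit))).

h(r(unit, 5), h(k, 5, r(unit, unit)), r(h(5, r(unit, unit), unit), r(unit, unit)))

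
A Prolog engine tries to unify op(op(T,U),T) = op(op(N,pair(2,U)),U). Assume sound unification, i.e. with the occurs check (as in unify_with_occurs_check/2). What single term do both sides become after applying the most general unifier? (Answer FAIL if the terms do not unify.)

FAIL

Decompose op/2: op(T,U) = op(N,pair(2,U)),  T = U.
Decompose op/2: T = N,  U = pair(2,U).
Bind T := N; substituting into the one remaining equation that mentions T gives: N = U.
Occurs check fails: U occurs in pair(2,U); the equation U = pair(2,U) has no finite solution.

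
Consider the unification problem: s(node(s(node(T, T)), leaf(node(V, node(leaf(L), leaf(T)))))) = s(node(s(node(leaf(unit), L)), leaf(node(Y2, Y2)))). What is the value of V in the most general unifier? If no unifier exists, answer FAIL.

Decompose s/1: node(s(node(T, T)), leaf(node(V, node(leaf(L), leaf(T))))) = node(s(node(leaf(unit), L)), leaf(node(Y2, Y2))).
Decompose node/2: s(node(T, T)) = s(node(leaf(unit), L)),  leaf(node(V, node(leaf(L), leaf(T)))) = leaf(node(Y2, Y2)).
Decompose s/1: node(T, T) = node(leaf(unit), L).
Decompose node/2: T = leaf(unit),  T = L.
Bind T := leaf(unit); substituting into the remaining equations gives: leaf(unit) = L,  leaf(node(V, node(leaf(L), leaf(leaf(unit))))) = leaf(node(Y2, Y2)).
Bind L := leaf(unit); substituting into the remaining equation gives: leaf(node(V, node(leaf(leaf(unit)), leaf(leaf(unit))))) = leaf(node(Y2, Y2)).
Decompose leaf/1: node(V, node(leaf(leaf(unit)), leaf(leaf(unit)))) = node(Y2, Y2).
Decompose node/2: V = Y2,  node(leaf(leaf(unit)), leaf(leaf(unit))) = Y2.
Bind V := Y2; no other remaining equation mentions V.
Bind Y2 := node(leaf(leaf(unit)), leaf(leaf(unit))). Substituting into the earlier binding gives V := node(leaf(leaf(unit)), leaf(leaf(unit))).
MGU = { T -> leaf(unit), L -> leaf(unit), V -> node(leaf(leaf(unit)), leaf(leaf(unit))), Y2 -> node(leaf(leaf(unit)), leaf(leaf(unit))) }, so V -> node(leaf(leaf(unit)), leaf(leaf(unit))).

node(leaf(leaf(unit)), leaf(leaf(unit)))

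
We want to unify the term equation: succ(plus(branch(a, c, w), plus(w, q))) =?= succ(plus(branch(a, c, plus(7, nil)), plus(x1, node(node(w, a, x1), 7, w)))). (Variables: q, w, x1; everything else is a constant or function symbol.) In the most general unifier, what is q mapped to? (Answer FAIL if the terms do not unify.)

node(node(plus(7, nil), a, plus(7, nil)), 7, plus(7, nil))

Decompose succ/1: plus(branch(a, c, w), plus(w, q)) =?= plus(branch(a, c, plus(7, nil)), plus(x1, node(node(w, a, x1), 7, w))).
Decompose plus/2: branch(a, c, w) =?= branch(a, c, plus(7, nil)),  plus(w, q) =?= plus(x1, node(node(w, a, x1), 7, w)).
Decompose branch/3: a =?= a,  c =?= c,  w =?= plus(7, nil).
Delete trivial equation a =?= a.
Delete trivial equation c =?= c.
Bind w := plus(7, nil); substituting into the remaining equation gives: plus(plus(7, nil), q) =?= plus(x1, node(node(plus(7, nil), a, x1), 7, plus(7, nil))).
Decompose plus/2: plus(7, nil) =?= x1,  q =?= node(node(plus(7, nil), a, x1), 7, plus(7, nil)).
Bind x1 := plus(7, nil); substituting into the remaining equation gives: q =?= node(node(plus(7, nil), a, plus(7, nil)), 7, plus(7, nil)).
Bind q := node(node(plus(7, nil), a, plus(7, nil)), 7, plus(7, nil)).
MGU = { w -> plus(7, nil), x1 -> plus(7, nil), q -> node(node(plus(7, nil), a, plus(7, nil)), 7, plus(7, nil)) }, so q -> node(node(plus(7, nil), a, plus(7, nil)), 7, plus(7, nil)).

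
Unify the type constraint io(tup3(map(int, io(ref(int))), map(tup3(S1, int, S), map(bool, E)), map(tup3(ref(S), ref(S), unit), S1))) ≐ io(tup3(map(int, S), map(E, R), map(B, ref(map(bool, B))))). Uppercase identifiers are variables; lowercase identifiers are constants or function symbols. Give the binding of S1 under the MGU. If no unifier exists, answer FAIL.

ref(map(bool, tup3(ref(io(ref(int))), ref(io(ref(int))), unit)))

Decompose io/1: tup3(map(int, io(ref(int))), map(tup3(S1, int, S), map(bool, E)), map(tup3(ref(S), ref(S), unit), S1)) ≐ tup3(map(int, S), map(E, R), map(B, ref(map(bool, B)))).
Decompose tup3/3: map(int, io(ref(int))) ≐ map(int, S),  map(tup3(S1, int, S), map(bool, E)) ≐ map(E, R),  map(tup3(ref(S), ref(S), unit), S1) ≐ map(B, ref(map(bool, B))).
Decompose map/2: int ≐ int,  io(ref(int)) ≐ S.
Delete trivial equation int ≐ int.
Bind S := io(ref(int)); substituting into the remaining equations gives: map(tup3(S1, int, io(ref(int))), map(bool, E)) ≐ map(E, R),  map(tup3(ref(io(ref(int))), ref(io(ref(int))), unit), S1) ≐ map(B, ref(map(bool, B))).
Decompose map/2: tup3(S1, int, io(ref(int))) ≐ E,  map(bool, E) ≐ R.
Bind E := tup3(S1, int, io(ref(int))); substituting into the one remaining equation that mentions E gives: map(bool, tup3(S1, int, io(ref(int)))) ≐ R.
Bind R := map(bool, tup3(S1, int, io(ref(int)))); no other remaining equation mentions R.
Decompose map/2: tup3(ref(io(ref(int))), ref(io(ref(int))), unit) ≐ B,  S1 ≐ ref(map(bool, B)).
Bind B := tup3(ref(io(ref(int))), ref(io(ref(int))), unit); substituting into the remaining equation gives: S1 ≐ ref(map(bool, tup3(ref(io(ref(int))), ref(io(ref(int))), unit))).
Bind S1 := ref(map(bool, tup3(ref(io(ref(int))), ref(io(ref(int))), unit))). Substituting into the earlier bindings gives E := tup3(ref(map(bool, tup3(ref(io(ref(int))), ref(io(ref(int))), unit))), int, io(ref(int))), R := map(bool, tup3(ref(map(bool, tup3(ref(io(ref(int))), ref(io(ref(int))), unit))), int, io(ref(int)))).
MGU = { S ↦ io(ref(int)), E ↦ tup3(ref(map(bool, tup3(ref(io(ref(int))), ref(io(ref(int))), unit))), int, io(ref(int))), R ↦ map(bool, tup3(ref(map(bool, tup3(ref(io(ref(int))), ref(io(ref(int))), unit))), int, io(ref(int)))), B ↦ tup3(ref(io(ref(int))), ref(io(ref(int))), unit), S1 ↦ ref(map(bool, tup3(ref(io(ref(int))), ref(io(ref(int))), unit))) }, so S1 ↦ ref(map(bool, tup3(ref(io(ref(int))), ref(io(ref(int))), unit))).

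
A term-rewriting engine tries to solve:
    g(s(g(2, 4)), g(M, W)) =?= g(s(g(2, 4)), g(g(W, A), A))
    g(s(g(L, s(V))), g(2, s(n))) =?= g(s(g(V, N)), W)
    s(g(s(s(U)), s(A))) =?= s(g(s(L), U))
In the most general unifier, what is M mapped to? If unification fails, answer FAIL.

Decompose g/2: s(g(2, 4)) =?= s(g(2, 4)),  g(M, W) =?= g(g(W, A), A).
Delete trivial equation s(g(2, 4)) =?= s(g(2, 4)).
Decompose g/2: M =?= g(W, A),  W =?= A.
Bind M := g(W, A); no other remaining equation mentions M.
Bind W := A; substituting into the one remaining equation that mentions W gives: g(s(g(L, s(V))), g(2, s(n))) =?= g(s(g(V, N)), A). Substituting into the earlier binding gives M := g(A, A).
Decompose g/2: s(g(L, s(V))) =?= s(g(V, N)),  g(2, s(n)) =?= A.
Decompose s/1: g(L, s(V)) =?= g(V, N).
Decompose g/2: L =?= V,  s(V) =?= N.
Bind L := V; substituting into the one remaining equation that mentions L gives: s(g(s(s(U)), s(A))) =?= s(g(s(V), U)).
Bind N := s(V); no other remaining equation mentions N.
Bind A := g(2, s(n)); substituting into the remaining equation gives: s(g(s(s(U)), s(g(2, s(n))))) =?= s(g(s(V), U)). Substituting into the earlier bindings gives M := g(g(2, s(n)), g(2, s(n))), W := g(2, s(n)).
Decompose s/1: g(s(s(U)), s(g(2, s(n)))) =?= g(s(V), U).
Decompose g/2: s(s(U)) =?= s(V),  s(g(2, s(n))) =?= U.
Decompose s/1: s(U) =?= V.
Bind V := s(U); no other remaining equation mentions V. Substituting into the earlier bindings gives L := s(U), N := s(s(U)).
Bind U := s(g(2, s(n))). Substituting into the earlier bindings gives L := s(s(g(2, s(n)))), N := s(s(s(g(2, s(n))))), V := s(s(g(2, s(n)))).
MGU = { M ↦ g(g(2, s(n)), g(2, s(n))), W ↦ g(2, s(n)), L ↦ s(s(g(2, s(n)))), N ↦ s(s(s(g(2, s(n))))), A ↦ g(2, s(n)), V ↦ s(s(g(2, s(n)))), U ↦ s(g(2, s(n))) }, so M ↦ g(g(2, s(n)), g(2, s(n))).

g(g(2, s(n)), g(2, s(n)))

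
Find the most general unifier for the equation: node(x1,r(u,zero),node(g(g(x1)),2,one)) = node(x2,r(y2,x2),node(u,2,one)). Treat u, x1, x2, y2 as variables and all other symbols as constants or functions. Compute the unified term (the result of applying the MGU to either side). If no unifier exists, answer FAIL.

Decompose node/3: x1 = x2,  r(u,zero) = r(y2,x2),  node(g(g(x1)),2,one) = node(u,2,one).
Bind x1 := x2; substituting into the one remaining equation that mentions x1 gives: node(g(g(x2)),2,one) = node(u,2,one).
Decompose r/2: u = y2,  zero = x2.
Bind u := y2; substituting into the one remaining equation that mentions u gives: node(g(g(x2)),2,one) = node(y2,2,one).
Bind x2 := zero; substituting into the remaining equation gives: node(g(g(zero)),2,one) = node(y2,2,one). Substituting into the earlier binding gives x1 := zero.
Decompose node/3: g(g(zero)) = y2,  2 = 2,  one = one.
Bind y2 := g(g(zero)); no other remaining equation mentions y2. Substituting into the earlier binding gives u := g(g(zero)).
Delete trivial equation 2 = 2.
Delete trivial equation one = one.
Applying the MGU to either side gives node(zero,r(g(g(zero)),zero),node(g(g(zero)),2,one)).

node(zero,r(g(g(zero)),zero),node(g(g(zero)),2,one))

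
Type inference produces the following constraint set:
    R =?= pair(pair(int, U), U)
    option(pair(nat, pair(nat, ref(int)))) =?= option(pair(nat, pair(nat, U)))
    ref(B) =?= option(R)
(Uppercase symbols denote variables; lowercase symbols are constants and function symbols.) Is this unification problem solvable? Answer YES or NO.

NO

Bind R := pair(pair(int, U), U); substituting into the one remaining equation that mentions R gives: ref(B) =?= option(pair(pair(int, U), U)).
Decompose option/1: pair(nat, pair(nat, ref(int))) =?= pair(nat, pair(nat, U)).
Decompose pair/2: nat =?= nat,  pair(nat, ref(int)) =?= pair(nat, U).
Delete trivial equation nat =?= nat.
Decompose pair/2: nat =?= nat,  ref(int) =?= U.
Delete trivial equation nat =?= nat.
Bind U := ref(int); substituting into the remaining equation gives: ref(B) =?= option(pair(pair(int, ref(int)), ref(int))). Substituting into the earlier binding gives R := pair(pair(int, ref(int)), ref(int)).
Clash: head symbols differ (ref/1 vs option/1); no unifier exists.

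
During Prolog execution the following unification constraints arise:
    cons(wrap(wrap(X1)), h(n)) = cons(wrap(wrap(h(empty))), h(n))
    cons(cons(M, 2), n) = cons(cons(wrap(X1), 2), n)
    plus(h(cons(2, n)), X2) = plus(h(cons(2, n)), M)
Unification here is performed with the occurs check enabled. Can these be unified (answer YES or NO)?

YES

Decompose cons/2: wrap(wrap(X1)) = wrap(wrap(h(empty))),  h(n) = h(n).
Decompose wrap/1: wrap(X1) = wrap(h(empty)).
Decompose wrap/1: X1 = h(empty).
Bind X1 := h(empty); substituting into the one remaining equation that mentions X1 gives: cons(cons(M, 2), n) = cons(cons(wrap(h(empty)), 2), n).
Delete trivial equation h(n) = h(n).
Decompose cons/2: cons(M, 2) = cons(wrap(h(empty)), 2),  n = n.
Decompose cons/2: M = wrap(h(empty)),  2 = 2.
Bind M := wrap(h(empty)); substituting into the one remaining equation that mentions M gives: plus(h(cons(2, n)), X2) = plus(h(cons(2, n)), wrap(h(empty))).
Delete trivial equation 2 = 2.
Delete trivial equation n = n.
Decompose plus/2: h(cons(2, n)) = h(cons(2, n)),  X2 = wrap(h(empty)).
Delete trivial equation h(cons(2, n)) = h(cons(2, n)).
Bind X2 := wrap(h(empty)).
No equations remain and no clash or occurs-check failure arose, so a unifier exists.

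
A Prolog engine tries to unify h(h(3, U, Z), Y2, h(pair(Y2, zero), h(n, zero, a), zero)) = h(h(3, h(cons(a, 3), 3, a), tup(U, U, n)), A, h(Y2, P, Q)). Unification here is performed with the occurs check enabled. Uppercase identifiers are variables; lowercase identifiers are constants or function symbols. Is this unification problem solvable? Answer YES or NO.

NO

Decompose h/3: h(3, U, Z) = h(3, h(cons(a, 3), 3, a), tup(U, U, n)),  Y2 = A,  h(pair(Y2, zero), h(n, zero, a), zero) = h(Y2, P, Q).
Decompose h/3: 3 = 3,  U = h(cons(a, 3), 3, a),  Z = tup(U, U, n).
Delete trivial equation 3 = 3.
Bind U := h(cons(a, 3), 3, a); substituting into the one remaining equation that mentions U gives: Z = tup(h(cons(a, 3), 3, a), h(cons(a, 3), 3, a), n).
Bind Z := tup(h(cons(a, 3), 3, a), h(cons(a, 3), 3, a), n); no other remaining equation mentions Z.
Bind Y2 := A; substituting into the remaining equation gives: h(pair(A, zero), h(n, zero, a), zero) = h(A, P, Q).
Decompose h/3: pair(A, zero) = A,  h(n, zero, a) = P,  zero = Q.
Occurs check fails: A occurs in pair(A, zero); the equation A = pair(A, zero) has no finite solution.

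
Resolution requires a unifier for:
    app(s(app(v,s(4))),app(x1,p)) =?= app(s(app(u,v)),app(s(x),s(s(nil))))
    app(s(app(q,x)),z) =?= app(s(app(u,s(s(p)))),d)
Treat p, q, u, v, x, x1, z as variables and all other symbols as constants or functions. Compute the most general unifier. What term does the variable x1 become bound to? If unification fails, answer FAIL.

s(s(s(s(s(nil)))))

Decompose app/2: s(app(v,s(4))) =?= s(app(u,v)),  app(x1,p) =?= app(s(x),s(s(nil))).
Decompose s/1: app(v,s(4)) =?= app(u,v).
Decompose app/2: v =?= u,  s(4) =?= v.
Bind v := u; substituting into the one remaining equation that mentions v gives: s(4) =?= u.
Bind u := s(4); substituting into the one remaining equation that mentions u gives: app(s(app(q,x)),z) =?= app(s(app(s(4),s(s(p)))),d). Substituting into the earlier binding gives v := s(4).
Decompose app/2: x1 =?= s(x),  p =?= s(s(nil)).
Bind x1 := s(x); no other remaining equation mentions x1.
Bind p := s(s(nil)); substituting into the remaining equation gives: app(s(app(q,x)),z) =?= app(s(app(s(4),s(s(s(s(nil)))))),d).
Decompose app/2: s(app(q,x)) =?= s(app(s(4),s(s(s(s(nil)))))),  z =?= d.
Decompose s/1: app(q,x) =?= app(s(4),s(s(s(s(nil))))).
Decompose app/2: q =?= s(4),  x =?= s(s(s(s(nil)))).
Bind q := s(4); no other remaining equation mentions q.
Bind x := s(s(s(s(nil)))); no other remaining equation mentions x. Substituting into the earlier binding gives x1 := s(s(s(s(s(nil))))).
Bind z := d.
MGU = { v -> s(4), u -> s(4), x1 -> s(s(s(s(s(nil))))), p -> s(s(nil)), q -> s(4), x -> s(s(s(s(nil)))), z -> d }, so x1 -> s(s(s(s(s(nil))))).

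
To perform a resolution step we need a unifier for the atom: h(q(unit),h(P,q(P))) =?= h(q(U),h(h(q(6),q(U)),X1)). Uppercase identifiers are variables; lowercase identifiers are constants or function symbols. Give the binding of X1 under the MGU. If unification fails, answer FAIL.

q(h(q(6),q(unit)))

Decompose h/2: q(unit) =?= q(U),  h(P,q(P)) =?= h(h(q(6),q(U)),X1).
Decompose q/1: unit =?= U.
Bind U := unit; substituting into the remaining equation gives: h(P,q(P)) =?= h(h(q(6),q(unit)),X1).
Decompose h/2: P =?= h(q(6),q(unit)),  q(P) =?= X1.
Bind P := h(q(6),q(unit)); substituting into the remaining equation gives: q(h(q(6),q(unit))) =?= X1.
Bind X1 := q(h(q(6),q(unit))).
MGU = { U -> unit, P -> h(q(6),q(unit)), X1 -> q(h(q(6),q(unit))) }, so X1 -> q(h(q(6),q(unit))).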